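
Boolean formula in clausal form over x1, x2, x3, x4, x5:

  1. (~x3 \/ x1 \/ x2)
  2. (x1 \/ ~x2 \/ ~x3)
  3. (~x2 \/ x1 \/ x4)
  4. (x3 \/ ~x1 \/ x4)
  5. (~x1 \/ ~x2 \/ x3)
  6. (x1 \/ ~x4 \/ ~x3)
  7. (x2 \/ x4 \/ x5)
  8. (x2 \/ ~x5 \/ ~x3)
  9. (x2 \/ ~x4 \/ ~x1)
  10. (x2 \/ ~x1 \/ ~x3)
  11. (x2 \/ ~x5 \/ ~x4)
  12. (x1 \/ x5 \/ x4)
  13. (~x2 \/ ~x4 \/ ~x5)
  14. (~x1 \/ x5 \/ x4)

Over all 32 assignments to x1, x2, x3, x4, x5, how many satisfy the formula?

The models are:
  x1=F x2=F x3=F x4=F x5=T
  x1=F x2=F x3=F x4=T x5=F
  x1=F x2=T x3=F x4=T x5=F
  x1=T x2=T x3=T x4=F x5=T
  x1=T x2=T x3=T x4=T x5=F
That's 5 in total.

5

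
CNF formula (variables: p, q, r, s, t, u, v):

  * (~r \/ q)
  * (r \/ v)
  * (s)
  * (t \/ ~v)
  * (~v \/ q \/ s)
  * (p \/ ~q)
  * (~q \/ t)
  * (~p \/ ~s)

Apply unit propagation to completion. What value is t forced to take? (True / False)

True

(s) is a unit clause: s = True.
(~p \/ ~s): since s = True, the clause reduces to (~p). p = False.
(~q \/ p) with p = False leaves only ~q, so q = False.
In (~r \/ q), q is now false; ~r must hold, so r = False.
From (v \/ r) and r = False: v = True.
(~v \/ t): since v = True, the clause reduces to (t). t = True.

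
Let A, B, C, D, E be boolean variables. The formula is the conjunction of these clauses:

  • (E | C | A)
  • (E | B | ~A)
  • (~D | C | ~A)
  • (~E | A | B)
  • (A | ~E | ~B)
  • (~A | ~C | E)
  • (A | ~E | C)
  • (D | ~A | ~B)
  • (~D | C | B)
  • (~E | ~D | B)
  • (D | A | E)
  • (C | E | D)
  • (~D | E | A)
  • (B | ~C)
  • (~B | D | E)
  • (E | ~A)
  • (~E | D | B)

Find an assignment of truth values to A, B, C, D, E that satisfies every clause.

A = T  B = T  C = T  D = T  E = T

Check each clause:
  1. (C | A | E) — A is true.
  2. (E | ~A | B) — B is true.
  3. (~A | C | ~D) — C is true.
  4. (~E | A | B) — A is true.
  5. (~B | ~E | A) — A is true.
  6. (~A | E | ~C) — E is true.
  7. (C | A | ~E) — C is true.
  8. (~B | D | ~A) — D is true.
  9. (B | C | ~D) — B is true.
  10. (B | ~E | ~D) — B is true.
  11. (E | D | A) — A is true.
  12. (D | E | C) — C is true.
  13. (A | ~D | E) — A is true.
  14. (B | ~C) — B is true.
  15. (E | D | ~B) — D is true.
  16. (~A | E) — E is true.
  17. (D | B | ~E) — B is true.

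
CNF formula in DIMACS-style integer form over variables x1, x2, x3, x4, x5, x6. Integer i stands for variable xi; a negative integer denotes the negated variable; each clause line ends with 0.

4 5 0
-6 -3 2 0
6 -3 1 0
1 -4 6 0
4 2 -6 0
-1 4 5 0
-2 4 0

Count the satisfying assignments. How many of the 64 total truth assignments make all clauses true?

23

Case analysis on x4 and x6:
  x4=1, x6=1: x1, x5 free; 3 ways for (x2,x3) × 2^2 = 12.
  x4=1, x6=0: forces x1=1; x2, x3, x5 free → 2^3 = 8.
  x4=0, x6=1: a clause becomes empty — 0.
  x4=0, x6=0: remaining (x1,x2,x3,x5) ∈ {(0,0,0,1); (1,0,0,1); (1,0,1,1)} — 3.
Total: 12 + 8 + 0 + 3 = 23.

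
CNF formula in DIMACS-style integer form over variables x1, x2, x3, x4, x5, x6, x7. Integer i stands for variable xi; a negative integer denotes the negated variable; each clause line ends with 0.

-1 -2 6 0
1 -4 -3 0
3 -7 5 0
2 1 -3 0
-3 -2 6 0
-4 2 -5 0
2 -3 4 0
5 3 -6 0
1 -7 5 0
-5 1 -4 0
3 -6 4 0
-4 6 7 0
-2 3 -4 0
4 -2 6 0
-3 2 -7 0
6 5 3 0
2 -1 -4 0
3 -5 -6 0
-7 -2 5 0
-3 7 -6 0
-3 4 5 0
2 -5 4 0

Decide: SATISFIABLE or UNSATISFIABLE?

Try x1 = True.
For the remaining variables, x2 = True, x3 = True, x4 = True, x5 = True, x6 = True, x7 = True works.
So x1=T, x2=T, x3=T, x4=T, x5=T, x6=T, x7=T is a satisfying assignment.

SATISFIABLE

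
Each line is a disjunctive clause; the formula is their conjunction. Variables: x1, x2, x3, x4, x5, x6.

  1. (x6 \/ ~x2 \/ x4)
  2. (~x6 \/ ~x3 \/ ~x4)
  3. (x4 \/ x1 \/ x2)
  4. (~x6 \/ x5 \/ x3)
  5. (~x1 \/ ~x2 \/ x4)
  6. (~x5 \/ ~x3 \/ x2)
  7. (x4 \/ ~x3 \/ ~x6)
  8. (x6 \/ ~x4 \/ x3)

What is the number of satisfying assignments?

15

Case analysis on x4 and x3:
  x4=T, x3=T: x1 free; 3 ways for (x2,x5,x6) × 2^1 = 6.
  x4=T, x3=F: remaining (x1,x2,x5,x6) ∈ {(F,F,T,T); (F,T,T,T); (T,F,T,T); (T,T,T,T)} — 4.
  x4=F, x3=T: remaining (x1,x2,x5,x6) ∈ {(T,F,F,F)} — 1.
  x4=F, x3=F: remaining (x1,x2,x5,x6) ∈ {(F,T,T,T); (T,F,F,F); (T,F,T,F); (T,F,T,T)} — 4.
Total: 6 + 4 + 1 + 4 = 15.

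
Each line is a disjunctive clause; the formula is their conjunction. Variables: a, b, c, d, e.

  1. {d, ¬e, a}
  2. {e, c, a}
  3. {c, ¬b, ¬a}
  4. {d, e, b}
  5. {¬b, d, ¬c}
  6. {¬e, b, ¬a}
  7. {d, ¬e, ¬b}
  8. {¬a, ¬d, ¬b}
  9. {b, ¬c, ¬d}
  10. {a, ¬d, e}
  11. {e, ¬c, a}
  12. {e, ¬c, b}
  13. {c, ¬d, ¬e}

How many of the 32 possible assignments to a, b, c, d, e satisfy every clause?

The models are:
  a=F b=T c=T d=T e=T
  a=T b=F c=F d=T e=F
That's 2 in total.

2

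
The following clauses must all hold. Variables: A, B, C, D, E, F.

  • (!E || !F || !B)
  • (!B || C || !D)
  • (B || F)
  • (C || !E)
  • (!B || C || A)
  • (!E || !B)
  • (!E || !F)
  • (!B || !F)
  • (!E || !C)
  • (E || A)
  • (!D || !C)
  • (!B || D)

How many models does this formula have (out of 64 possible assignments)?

3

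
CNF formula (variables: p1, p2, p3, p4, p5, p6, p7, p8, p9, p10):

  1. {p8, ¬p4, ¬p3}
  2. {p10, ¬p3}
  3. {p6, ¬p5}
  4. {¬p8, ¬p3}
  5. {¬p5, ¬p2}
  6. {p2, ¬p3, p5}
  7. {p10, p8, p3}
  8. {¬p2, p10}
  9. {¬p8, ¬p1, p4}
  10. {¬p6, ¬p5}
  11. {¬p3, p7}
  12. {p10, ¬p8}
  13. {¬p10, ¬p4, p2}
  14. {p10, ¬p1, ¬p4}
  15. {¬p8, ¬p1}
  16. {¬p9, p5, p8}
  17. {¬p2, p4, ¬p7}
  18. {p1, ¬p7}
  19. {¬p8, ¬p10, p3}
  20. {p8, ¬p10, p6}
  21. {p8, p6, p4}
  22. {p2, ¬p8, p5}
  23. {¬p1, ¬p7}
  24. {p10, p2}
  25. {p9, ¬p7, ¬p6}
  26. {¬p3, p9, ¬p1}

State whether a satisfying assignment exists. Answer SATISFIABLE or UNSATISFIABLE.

Set p1 = True and propagate.
  then p8 is forced to False.
  then p7 is forced to False.
  then p3 is forced to False.
  then p10 is forced to True.
  then p6 is forced to True.
  then p5 is forced to False.
  then p9 is forced to False.
For the remaining variables, p2 = True, p4 = False works.
So p1=T  p2=T  p3=F  p4=F  p5=F  p6=T  p7=F  p8=F  p9=F  p10=T is a satisfying assignment.

SATISFIABLE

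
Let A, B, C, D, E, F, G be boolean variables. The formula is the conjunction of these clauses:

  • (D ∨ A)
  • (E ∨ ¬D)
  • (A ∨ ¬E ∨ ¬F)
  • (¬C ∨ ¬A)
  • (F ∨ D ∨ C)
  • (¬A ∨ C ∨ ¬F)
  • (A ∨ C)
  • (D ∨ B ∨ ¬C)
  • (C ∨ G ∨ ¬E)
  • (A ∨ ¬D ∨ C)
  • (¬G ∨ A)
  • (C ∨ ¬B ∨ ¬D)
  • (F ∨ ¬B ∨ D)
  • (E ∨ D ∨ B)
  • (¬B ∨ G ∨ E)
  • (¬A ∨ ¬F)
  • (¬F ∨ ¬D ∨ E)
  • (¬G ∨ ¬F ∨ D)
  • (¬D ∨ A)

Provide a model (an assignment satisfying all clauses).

A=T, B=F, C=F, D=T, E=T, F=F, G=T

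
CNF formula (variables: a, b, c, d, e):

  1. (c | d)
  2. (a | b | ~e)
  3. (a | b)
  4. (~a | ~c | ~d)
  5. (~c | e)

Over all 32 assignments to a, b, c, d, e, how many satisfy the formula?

10

Split on a, then c.
  a=1, c=1: remaining (b,d,e) ∈ {(0,0,1); (1,0,1)} — 2.
  a=1, c=0: remaining (b,d,e) ∈ {(0,1,0); (0,1,1); (1,1,0); (1,1,1)} — 4.
  a=0, c=1: remaining (b,d,e) ∈ {(1,0,1); (1,1,1)} — 2.
  a=0, c=0: remaining (b,d,e) ∈ {(1,1,0); (1,1,1)} — 2.
Total: 2 + 4 + 2 + 2 = 10.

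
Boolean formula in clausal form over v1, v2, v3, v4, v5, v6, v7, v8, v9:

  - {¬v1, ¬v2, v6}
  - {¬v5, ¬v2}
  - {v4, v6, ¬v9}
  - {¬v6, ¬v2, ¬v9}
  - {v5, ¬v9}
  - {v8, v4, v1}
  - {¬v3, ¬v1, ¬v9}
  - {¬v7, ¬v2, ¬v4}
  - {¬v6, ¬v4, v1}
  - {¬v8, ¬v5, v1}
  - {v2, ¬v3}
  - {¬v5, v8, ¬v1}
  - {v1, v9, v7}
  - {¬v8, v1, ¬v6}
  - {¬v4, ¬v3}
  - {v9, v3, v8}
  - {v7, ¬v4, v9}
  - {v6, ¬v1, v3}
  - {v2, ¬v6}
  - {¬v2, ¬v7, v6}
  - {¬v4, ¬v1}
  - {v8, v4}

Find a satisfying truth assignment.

Set v1 = True and propagate.
  then v4 is forced to False.
  then v8 is forced to True.
The remaining clauses are satisfied by v2 = True, v3 = False, v5 = False, v6 = True, v7 = False, v9 = False.

v1 = T, v2 = T, v3 = F, v4 = F, v5 = F, v6 = T, v7 = F, v8 = T, v9 = F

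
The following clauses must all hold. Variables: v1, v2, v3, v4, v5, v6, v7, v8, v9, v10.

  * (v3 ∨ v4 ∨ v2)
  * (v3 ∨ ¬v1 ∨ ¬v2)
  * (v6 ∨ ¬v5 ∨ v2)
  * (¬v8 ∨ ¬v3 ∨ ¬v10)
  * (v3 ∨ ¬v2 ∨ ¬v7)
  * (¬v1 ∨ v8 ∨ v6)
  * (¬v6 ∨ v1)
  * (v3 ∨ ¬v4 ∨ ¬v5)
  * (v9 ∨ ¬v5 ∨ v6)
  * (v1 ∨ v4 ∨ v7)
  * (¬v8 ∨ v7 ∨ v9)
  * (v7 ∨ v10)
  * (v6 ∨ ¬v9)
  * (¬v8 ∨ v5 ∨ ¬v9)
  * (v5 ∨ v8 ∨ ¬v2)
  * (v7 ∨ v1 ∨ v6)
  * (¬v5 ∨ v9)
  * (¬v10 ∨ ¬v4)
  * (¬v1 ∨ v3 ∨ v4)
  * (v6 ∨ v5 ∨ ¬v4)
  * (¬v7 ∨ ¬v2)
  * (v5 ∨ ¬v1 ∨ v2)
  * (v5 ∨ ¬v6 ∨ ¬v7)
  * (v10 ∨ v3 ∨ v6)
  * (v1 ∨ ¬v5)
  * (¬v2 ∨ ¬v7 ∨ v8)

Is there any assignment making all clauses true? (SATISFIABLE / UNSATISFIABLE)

SATISFIABLE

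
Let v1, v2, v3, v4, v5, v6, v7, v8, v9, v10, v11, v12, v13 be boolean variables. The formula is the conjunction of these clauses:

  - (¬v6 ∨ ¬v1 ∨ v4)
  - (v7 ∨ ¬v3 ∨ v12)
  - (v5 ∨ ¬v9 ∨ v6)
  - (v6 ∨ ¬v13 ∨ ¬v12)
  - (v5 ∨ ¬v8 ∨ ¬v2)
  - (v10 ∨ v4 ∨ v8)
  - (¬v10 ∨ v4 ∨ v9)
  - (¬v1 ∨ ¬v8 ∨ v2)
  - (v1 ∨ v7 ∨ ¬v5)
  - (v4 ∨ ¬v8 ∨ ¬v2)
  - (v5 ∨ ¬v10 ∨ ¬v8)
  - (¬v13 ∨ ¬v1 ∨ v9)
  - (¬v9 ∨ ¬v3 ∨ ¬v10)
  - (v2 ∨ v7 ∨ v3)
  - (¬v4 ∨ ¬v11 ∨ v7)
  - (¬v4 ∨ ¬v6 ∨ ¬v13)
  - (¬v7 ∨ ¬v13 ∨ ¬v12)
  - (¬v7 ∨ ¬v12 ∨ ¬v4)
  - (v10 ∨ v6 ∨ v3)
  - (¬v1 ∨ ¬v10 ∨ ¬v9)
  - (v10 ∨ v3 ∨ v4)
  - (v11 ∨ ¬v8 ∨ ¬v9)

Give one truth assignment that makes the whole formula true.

Pure literal: v13 appears only negated; assign v13 = False.
Set v1 = False and propagate.
For the remaining variables, v2 = False, v3 = True, v4 = True, v5 = False, v6 = False, v7 = True, v8 = False, v9 = False, v10 = True, v11 = True, v12 = False works.
Every clause has at least one true literal under this assignment.

v1 = 0  v2 = 0  v3 = 1  v4 = 1  v5 = 0  v6 = 0  v7 = 1  v8 = 0  v9 = 0  v10 = 1  v11 = 1  v12 = 0  v13 = 0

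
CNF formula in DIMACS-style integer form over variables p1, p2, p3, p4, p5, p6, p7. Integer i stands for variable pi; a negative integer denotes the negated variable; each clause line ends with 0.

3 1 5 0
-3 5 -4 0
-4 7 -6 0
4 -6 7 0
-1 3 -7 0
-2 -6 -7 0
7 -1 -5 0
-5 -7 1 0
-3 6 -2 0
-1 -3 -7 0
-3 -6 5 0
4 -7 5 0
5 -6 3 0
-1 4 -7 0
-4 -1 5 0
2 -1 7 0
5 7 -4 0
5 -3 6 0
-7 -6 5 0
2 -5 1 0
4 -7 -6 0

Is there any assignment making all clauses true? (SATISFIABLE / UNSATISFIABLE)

SATISFIABLE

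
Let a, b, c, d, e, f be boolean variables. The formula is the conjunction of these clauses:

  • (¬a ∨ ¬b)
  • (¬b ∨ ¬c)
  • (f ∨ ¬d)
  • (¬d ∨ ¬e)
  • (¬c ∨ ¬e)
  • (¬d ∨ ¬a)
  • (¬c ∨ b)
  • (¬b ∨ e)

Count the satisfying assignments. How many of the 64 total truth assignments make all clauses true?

11

Case analysis on b and c:
  b=T, c=T: a clause becomes empty — 0.
  b=T, c=F: remaining (a,d,e,f) ∈ {(F,F,T,F); (F,F,T,T)} — 2.
  b=F, c=T: a clause becomes empty — 0.
  b=F, c=F: 9 of the 16 assignments to (a,d,e,f) work.
Total: 0 + 2 + 0 + 9 = 11.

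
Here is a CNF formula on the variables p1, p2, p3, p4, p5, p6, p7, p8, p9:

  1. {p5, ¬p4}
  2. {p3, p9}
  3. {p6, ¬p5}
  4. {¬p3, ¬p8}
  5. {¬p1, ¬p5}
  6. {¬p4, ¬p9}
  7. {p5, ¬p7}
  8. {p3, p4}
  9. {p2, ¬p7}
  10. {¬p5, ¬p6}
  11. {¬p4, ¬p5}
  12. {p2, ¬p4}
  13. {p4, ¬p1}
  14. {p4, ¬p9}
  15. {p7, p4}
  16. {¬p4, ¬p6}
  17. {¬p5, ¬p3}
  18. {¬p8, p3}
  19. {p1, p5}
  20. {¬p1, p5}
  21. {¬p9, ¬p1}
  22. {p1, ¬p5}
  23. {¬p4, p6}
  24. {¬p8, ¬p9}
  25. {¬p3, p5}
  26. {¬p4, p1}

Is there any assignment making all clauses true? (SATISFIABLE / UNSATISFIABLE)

UNSATISFIABLE

p4 = True:
  propagation gives p5=True; an empty clause results — contradiction.
p4 = False:
  propagation gives p3=True, p8=False, p1=False, p9=False; an empty clause results — contradiction.
Every branch closes, so no satisfying assignment exists.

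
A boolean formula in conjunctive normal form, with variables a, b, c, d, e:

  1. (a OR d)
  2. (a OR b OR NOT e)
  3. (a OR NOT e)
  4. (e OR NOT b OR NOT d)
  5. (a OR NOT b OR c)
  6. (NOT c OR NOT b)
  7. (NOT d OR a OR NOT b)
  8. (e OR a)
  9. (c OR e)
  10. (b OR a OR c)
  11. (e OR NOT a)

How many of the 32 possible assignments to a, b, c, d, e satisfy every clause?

Satisfying assignments:
  a=1 b=0 c=0 d=0 e=1
  a=1 b=0 c=0 d=1 e=1
  a=1 b=0 c=1 d=0 e=1
  a=1 b=0 c=1 d=1 e=1
  a=1 b=1 c=0 d=0 e=1
  a=1 b=1 c=0 d=1 e=1
Count: 6.

6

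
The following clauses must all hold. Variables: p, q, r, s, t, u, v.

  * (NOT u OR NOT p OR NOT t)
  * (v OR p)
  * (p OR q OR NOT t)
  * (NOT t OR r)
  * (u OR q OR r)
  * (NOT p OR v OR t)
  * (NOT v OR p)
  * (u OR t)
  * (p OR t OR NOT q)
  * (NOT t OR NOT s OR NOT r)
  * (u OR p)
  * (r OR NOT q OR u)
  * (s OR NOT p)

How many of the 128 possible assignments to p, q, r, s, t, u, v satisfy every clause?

Satisfying assignments:
  p=1 q=0 r=0 s=1 t=0 u=1 v=1
  p=1 q=0 r=1 s=1 t=0 u=1 v=1
  p=1 q=1 r=0 s=1 t=0 u=1 v=1
  p=1 q=1 r=1 s=1 t=0 u=1 v=1
That's 4 in total.

4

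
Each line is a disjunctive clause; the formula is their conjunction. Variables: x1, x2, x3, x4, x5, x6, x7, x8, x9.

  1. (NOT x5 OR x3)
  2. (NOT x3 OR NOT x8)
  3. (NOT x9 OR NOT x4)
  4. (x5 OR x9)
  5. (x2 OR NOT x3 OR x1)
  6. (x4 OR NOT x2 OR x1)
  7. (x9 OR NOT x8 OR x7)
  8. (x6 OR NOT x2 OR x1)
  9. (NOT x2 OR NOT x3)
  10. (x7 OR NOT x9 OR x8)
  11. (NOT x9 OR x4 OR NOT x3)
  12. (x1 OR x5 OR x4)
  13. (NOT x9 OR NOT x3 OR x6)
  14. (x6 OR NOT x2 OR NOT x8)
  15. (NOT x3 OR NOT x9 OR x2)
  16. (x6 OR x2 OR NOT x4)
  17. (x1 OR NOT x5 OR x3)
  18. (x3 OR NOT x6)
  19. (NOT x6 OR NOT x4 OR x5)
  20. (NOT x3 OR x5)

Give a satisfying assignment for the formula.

x1 = True, x2 = False, x3 = False, x4 = False, x5 = False, x6 = False, x7 = True, x8 = True, x9 = True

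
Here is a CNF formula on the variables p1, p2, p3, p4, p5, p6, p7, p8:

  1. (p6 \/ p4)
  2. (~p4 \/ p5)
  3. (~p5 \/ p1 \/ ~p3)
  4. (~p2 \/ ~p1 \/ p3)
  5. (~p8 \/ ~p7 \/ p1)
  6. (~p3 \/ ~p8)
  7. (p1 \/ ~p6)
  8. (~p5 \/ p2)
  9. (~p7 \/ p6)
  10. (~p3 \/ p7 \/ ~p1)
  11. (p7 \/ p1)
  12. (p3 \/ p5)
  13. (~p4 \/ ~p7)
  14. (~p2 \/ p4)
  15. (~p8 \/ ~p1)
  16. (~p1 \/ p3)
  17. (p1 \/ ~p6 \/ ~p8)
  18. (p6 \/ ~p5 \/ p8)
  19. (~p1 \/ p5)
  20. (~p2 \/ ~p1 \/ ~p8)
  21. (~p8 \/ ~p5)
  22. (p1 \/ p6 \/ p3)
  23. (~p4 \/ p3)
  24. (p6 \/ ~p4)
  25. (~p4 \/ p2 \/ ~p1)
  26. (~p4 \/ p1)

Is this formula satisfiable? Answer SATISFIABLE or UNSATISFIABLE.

UNSATISFIABLE

p1 = True:
  propagation gives p8=False, p3=True, p7=True, p6=True; an empty clause results — contradiction.
p1 = False:
  propagation gives p6=False, p4=True; an empty clause results — contradiction.
Every branch closes, so no satisfying assignment exists.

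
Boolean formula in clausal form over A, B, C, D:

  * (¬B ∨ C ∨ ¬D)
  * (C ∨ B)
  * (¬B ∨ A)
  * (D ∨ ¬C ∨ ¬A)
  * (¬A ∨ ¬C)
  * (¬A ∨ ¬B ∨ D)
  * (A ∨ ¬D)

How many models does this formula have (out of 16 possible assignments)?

The models are:
  A=F B=F C=T D=F
That's 1 in total.

1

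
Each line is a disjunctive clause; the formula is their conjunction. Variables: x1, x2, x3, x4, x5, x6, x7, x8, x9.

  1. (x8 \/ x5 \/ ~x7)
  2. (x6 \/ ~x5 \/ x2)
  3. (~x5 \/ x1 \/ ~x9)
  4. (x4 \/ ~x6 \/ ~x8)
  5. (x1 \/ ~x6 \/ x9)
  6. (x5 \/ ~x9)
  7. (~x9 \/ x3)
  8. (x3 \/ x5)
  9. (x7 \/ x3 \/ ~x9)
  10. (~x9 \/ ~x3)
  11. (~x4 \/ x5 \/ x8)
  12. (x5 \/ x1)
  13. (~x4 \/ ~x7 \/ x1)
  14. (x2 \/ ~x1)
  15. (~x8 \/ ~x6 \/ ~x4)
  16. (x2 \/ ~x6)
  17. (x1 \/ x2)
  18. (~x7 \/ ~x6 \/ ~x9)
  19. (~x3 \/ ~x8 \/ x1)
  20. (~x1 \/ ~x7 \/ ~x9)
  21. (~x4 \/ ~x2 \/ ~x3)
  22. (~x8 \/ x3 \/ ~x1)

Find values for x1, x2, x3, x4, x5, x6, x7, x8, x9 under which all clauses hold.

x1=T, x2=T, x3=T, x4=F, x5=T, x6=F, x7=F, x8=F, x9=F

Branch on x1: take x1 = True.
  then x2 is forced to True.
Branch on x3: take x3 = True.
  then x9 is forced to False.
  then x4 is forced to False.
For the remaining variables, x5 = True, x6 = False, x7 = False, x8 = False works.
Check each clause:
  1. (x5 \/ ~x7 \/ x8) — ~x7 is true.
  2. (~x5 \/ x2 \/ x6) — x2 is true.
  3. (x1 \/ ~x9 \/ ~x5) — x1 is true.
  4. (~x6 \/ ~x8 \/ x4) — ~x8 is true.
  5. (x1 \/ ~x6 \/ x9) — ~x6 is true.
  6. (~x9 \/ x5) — x5 is true.
  7. (x3 \/ ~x9) — x3 is true.
  8. (x3 \/ x5) — x3 is true.
  9. (~x9 \/ x7 \/ x3) — x3 is true.
  10. (~x3 \/ ~x9) — ~x9 is true.
  11. (~x4 \/ x8 \/ x5) — ~x4 is true.
  12. (x5 \/ x1) — x1 is true.
  13. (x1 \/ ~x4 \/ ~x7) — ~x7 is true.
  14. (~x1 \/ x2) — x2 is true.
  15. (~x6 \/ ~x8 \/ ~x4) — ~x8 is true.
  16. (~x6 \/ x2) — x2 is true.
  17. (x1 \/ x2) — x1 is true.
  18. (~x9 \/ ~x7 \/ ~x6) — ~x7 is true.
  19. (~x3 \/ ~x8 \/ x1) — ~x8 is true.
  20. (~x9 \/ ~x7 \/ ~x1) — ~x7 is true.
  21. (~x3 \/ ~x4 \/ ~x2) — ~x4 is true.
  22. (~x1 \/ ~x8 \/ x3) — ~x8 is true.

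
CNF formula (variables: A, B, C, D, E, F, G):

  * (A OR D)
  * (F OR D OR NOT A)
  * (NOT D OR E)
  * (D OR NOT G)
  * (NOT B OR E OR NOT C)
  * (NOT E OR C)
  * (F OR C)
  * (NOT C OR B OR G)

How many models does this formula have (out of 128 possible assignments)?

Split on C, then D.
  C=1, D=1: A, F free; 3 ways for (B,E,G) × 2^2 = 12.
  C=1, D=0: remaining (A,B,E,F,G) ∈ {(1,1,1,1,0)} — 1.
  C=0, D=1: a clause becomes empty — 0.
  C=0, D=0: remaining (A,B,E,F,G) ∈ {(1,0,0,1,0); (1,1,0,1,0)} — 2.
Total: 12 + 1 + 0 + 2 = 15.

15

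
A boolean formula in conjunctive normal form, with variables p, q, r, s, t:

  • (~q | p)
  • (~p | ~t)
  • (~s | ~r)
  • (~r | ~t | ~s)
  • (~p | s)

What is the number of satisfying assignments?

Satisfying assignments:
  p=0 q=0 r=0 s=0 t=0
  p=0 q=0 r=0 s=0 t=1
  p=0 q=0 r=0 s=1 t=0
  p=0 q=0 r=0 s=1 t=1
  p=0 q=0 r=1 s=0 t=0
  p=0 q=0 r=1 s=0 t=1
  p=1 q=0 r=0 s=1 t=0
  p=1 q=1 r=0 s=1 t=0
Count: 8.

8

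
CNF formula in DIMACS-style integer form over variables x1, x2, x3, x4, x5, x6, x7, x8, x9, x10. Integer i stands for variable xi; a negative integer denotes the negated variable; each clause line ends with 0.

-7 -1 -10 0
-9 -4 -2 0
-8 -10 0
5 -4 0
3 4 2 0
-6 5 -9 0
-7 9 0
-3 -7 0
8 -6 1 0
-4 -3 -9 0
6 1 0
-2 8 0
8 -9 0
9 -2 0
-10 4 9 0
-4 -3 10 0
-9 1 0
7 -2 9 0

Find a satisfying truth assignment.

Set x1 = True and propagate.
For the remaining variables, x2 = True, x3 = False, x4 = False, x5 = False, x6 = False, x7 = True, x8 = True, x9 = True, x10 = False works.
Every clause has at least one true literal under this assignment.

x1 = T, x2 = T, x3 = F, x4 = F, x5 = F, x6 = F, x7 = T, x8 = T, x9 = T, x10 = F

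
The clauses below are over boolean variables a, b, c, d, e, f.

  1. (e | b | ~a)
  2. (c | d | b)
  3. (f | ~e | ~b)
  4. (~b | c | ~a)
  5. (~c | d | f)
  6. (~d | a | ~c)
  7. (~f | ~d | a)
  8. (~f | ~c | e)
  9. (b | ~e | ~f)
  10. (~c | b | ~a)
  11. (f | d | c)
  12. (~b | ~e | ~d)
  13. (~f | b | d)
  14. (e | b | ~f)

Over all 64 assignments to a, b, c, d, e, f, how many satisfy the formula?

9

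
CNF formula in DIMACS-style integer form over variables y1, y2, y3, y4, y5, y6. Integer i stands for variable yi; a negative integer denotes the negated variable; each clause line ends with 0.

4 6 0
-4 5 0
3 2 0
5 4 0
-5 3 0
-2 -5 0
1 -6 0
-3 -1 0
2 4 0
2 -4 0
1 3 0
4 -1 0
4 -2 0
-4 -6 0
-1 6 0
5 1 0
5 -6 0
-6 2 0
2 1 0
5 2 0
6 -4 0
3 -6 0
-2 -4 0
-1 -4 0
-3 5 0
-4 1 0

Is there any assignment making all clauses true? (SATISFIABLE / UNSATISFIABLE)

UNSATISFIABLE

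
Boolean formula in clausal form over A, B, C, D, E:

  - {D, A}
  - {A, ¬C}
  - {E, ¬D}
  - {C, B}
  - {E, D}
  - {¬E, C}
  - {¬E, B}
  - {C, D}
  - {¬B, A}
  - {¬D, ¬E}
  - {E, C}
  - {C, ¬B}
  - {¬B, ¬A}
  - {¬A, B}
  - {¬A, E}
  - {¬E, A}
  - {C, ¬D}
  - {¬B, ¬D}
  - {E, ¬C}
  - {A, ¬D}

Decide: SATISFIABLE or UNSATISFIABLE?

UNSATISFIABLE

E = True:
  propagation gives C=True, A=True, B=True; an empty clause results — contradiction.
E = False:
  propagation gives D=False; an empty clause results — contradiction.
Every branch closes, so no satisfying assignment exists.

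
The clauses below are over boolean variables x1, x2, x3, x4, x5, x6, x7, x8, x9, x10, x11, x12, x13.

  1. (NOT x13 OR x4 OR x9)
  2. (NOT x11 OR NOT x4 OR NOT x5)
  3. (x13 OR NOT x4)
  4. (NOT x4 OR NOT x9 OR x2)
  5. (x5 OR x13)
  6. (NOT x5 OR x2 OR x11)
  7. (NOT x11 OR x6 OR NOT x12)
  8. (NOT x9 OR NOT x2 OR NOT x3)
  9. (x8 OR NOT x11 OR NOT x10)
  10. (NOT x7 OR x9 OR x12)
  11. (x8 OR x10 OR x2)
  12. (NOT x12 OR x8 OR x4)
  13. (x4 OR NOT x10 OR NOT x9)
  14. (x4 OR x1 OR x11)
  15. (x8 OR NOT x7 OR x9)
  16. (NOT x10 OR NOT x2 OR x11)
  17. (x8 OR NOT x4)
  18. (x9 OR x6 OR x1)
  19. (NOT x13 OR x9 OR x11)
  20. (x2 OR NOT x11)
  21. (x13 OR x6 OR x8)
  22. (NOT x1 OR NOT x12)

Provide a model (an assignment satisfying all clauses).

x1 = True, x2 = True, x3 = False, x4 = True, x5 = False, x6 = True, x7 = False, x8 = True, x9 = True, x10 = False, x11 = True, x12 = False, x13 = True

Check each clause:
  1. (x4 OR NOT x13 OR x9) — x9 is true.
  2. (NOT x5 OR NOT x11 OR NOT x4) — NOT x5 is true.
  3. (x13 OR NOT x4) — x13 is true.
  4. (x2 OR NOT x4 OR NOT x9) — x2 is true.
  5. (x13 OR x5) — x13 is true.
  6. (x2 OR x11 OR NOT x5) — x2 is true.
  7. (NOT x12 OR NOT x11 OR x6) — NOT x12 is true.
  8. (NOT x9 OR NOT x3 OR NOT x2) — NOT x3 is true.
  9. (x8 OR NOT x11 OR NOT x10) — x8 is true.
  10. (x12 OR x9 OR NOT x7) — x9 is true.
  11. (x2 OR x8 OR x10) — x8 is true.
  12. (x8 OR x4 OR NOT x12) — x8 is true.
  13. (NOT x9 OR x4 OR NOT x10) — x4 is true.
  14. (x11 OR x4 OR x1) — x1 is true.
  15. (x9 OR NOT x7 OR x8) — x8 is true.
  16. (NOT x2 OR NOT x10 OR x11) — x11 is true.
  17. (x8 OR NOT x4) — x8 is true.
  18. (x1 OR x9 OR x6) — x9 is true.
  19. (NOT x13 OR x11 OR x9) — x9 is true.
  20. (NOT x11 OR x2) — x2 is true.
  21. (x13 OR x8 OR x6) — x8 is true.
  22. (NOT x1 OR NOT x12) — NOT x12 is true.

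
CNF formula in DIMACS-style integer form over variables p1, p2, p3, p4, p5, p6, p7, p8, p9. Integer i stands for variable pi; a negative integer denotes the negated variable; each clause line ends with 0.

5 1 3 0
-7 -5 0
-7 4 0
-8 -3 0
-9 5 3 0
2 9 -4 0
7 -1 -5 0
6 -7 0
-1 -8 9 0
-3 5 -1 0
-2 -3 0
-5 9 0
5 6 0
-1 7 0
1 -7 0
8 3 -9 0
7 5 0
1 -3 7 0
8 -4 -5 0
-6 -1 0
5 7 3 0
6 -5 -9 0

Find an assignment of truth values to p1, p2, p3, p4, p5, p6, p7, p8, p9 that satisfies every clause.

p1=False, p2=True, p3=False, p4=True, p5=True, p6=True, p7=False, p8=True, p9=True

Set p1 = False and propagate.
  then p7 is forced to False.
  then p5 is forced to True.
  then p9 is forced to True.
  then p3 is forced to False.
  then p8 is forced to True.
  then p6 is forced to True.
p2, p4 are now unconstrained; take p2 = True, p4 = True.
Every clause has at least one true literal under this assignment.
Check each clause:
  1. (p1 \/ p3 \/ p5) — p5 is true.
  2. (~p7 \/ ~p5) — ~p7 is true.
  3. (p4 \/ ~p7) — ~p7 is true.
  4. (~p8 \/ ~p3) — ~p3 is true.
  5. (p5 \/ ~p9 \/ p3) — p5 is true.
  6. (p9 \/ p2 \/ ~p4) — p9 is true.
  7. (p7 \/ ~p5 \/ ~p1) — ~p1 is true.
  8. (p6 \/ ~p7) — ~p7 is true.
  9. (~p1 \/ ~p8 \/ p9) — p9 is true.
  10. (p5 \/ ~p1 \/ ~p3) — ~p3 is true.
  11. (~p3 \/ ~p2) — ~p3 is true.
  12. (p9 \/ ~p5) — p9 is true.
  13. (p5 \/ p6) — p5 is true.
  14. (p7 \/ ~p1) — ~p1 is true.
  15. (p1 \/ ~p7) — ~p7 is true.
  16. (~p9 \/ p3 \/ p8) — p8 is true.
  17. (p5 \/ p7) — p5 is true.
  18. (p7 \/ ~p3 \/ p1) — ~p3 is true.
  19. (~p5 \/ ~p4 \/ p8) — p8 is true.
  20. (~p6 \/ ~p1) — ~p1 is true.
  21. (p5 \/ p7 \/ p3) — p5 is true.
  22. (~p9 \/ ~p5 \/ p6) — p6 is true.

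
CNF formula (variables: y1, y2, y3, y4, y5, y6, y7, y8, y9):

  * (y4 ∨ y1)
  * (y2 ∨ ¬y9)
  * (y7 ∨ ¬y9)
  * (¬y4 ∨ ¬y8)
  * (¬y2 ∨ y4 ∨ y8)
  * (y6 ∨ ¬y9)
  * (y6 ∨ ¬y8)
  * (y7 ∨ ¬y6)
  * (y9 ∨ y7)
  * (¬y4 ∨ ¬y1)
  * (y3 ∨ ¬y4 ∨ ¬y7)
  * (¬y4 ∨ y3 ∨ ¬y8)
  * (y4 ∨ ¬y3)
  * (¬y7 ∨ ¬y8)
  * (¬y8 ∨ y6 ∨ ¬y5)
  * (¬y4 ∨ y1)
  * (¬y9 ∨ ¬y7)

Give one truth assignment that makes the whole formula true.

y1 = T, y2 = F, y3 = F, y4 = F, y5 = T, y6 = F, y7 = T, y8 = F, y9 = F

Check each clause:
  1. (y1 ∨ y4) — y1 is true.
  2. (¬y9 ∨ y2) — ¬y9 is true.
  3. (y7 ∨ ¬y9) — y7 is true.
  4. (¬y8 ∨ ¬y4) — ¬y8 is true.
  5. (¬y2 ∨ y4 ∨ y8) — ¬y2 is true.
  6. (¬y9 ∨ y6) — ¬y9 is true.
  7. (¬y8 ∨ y6) — ¬y8 is true.
  8. (¬y6 ∨ y7) — ¬y6 is true.
  9. (y9 ∨ y7) — y7 is true.
  10. (¬y4 ∨ ¬y1) — ¬y4 is true.
  11. (¬y7 ∨ ¬y4 ∨ y3) — ¬y4 is true.
  12. (¬y8 ∨ y3 ∨ ¬y4) — ¬y8 is true.
  13. (y4 ∨ ¬y3) — ¬y3 is true.
  14. (¬y7 ∨ ¬y8) — ¬y8 is true.
  15. (¬y5 ∨ y6 ∨ ¬y8) — ¬y8 is true.
  16. (¬y4 ∨ y1) — y1 is true.
  17. (¬y9 ∨ ¬y7) — ¬y9 is true.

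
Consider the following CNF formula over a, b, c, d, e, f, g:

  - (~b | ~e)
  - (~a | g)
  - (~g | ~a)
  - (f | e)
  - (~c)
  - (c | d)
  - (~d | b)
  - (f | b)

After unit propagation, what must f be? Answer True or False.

True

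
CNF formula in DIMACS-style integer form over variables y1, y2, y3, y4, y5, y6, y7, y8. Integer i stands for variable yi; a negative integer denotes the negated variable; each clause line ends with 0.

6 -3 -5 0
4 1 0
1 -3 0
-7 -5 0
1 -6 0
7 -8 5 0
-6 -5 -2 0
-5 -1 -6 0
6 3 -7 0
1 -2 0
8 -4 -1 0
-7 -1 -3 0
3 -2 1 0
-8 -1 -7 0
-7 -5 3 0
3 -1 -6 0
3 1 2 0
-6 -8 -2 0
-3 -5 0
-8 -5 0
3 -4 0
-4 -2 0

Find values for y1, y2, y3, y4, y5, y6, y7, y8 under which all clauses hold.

Branch on y1: take y1 = True.
For the remaining variables, y2 = True, y3 = True, y4 = False, y5 = False, y6 = False, y7 = False, y8 = False works.
Every clause has at least one true literal under this assignment.

y1=T  y2=T  y3=T  y4=F  y5=F  y6=F  y7=F  y8=F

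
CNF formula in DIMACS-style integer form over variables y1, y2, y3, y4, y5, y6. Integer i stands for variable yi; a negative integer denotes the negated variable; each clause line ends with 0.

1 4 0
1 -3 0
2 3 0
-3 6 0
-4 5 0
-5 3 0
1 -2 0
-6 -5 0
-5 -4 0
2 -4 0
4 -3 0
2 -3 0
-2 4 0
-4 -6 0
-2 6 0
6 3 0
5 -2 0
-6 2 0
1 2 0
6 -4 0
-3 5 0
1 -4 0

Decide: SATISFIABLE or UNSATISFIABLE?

UNSATISFIABLE

y2 = True:
  propagation gives y1=True, y4=True, y5=True; an empty clause results — contradiction.
y2 = False:
  propagation gives y3=True; an empty clause results — contradiction.
Every branch closes, so no satisfying assignment exists.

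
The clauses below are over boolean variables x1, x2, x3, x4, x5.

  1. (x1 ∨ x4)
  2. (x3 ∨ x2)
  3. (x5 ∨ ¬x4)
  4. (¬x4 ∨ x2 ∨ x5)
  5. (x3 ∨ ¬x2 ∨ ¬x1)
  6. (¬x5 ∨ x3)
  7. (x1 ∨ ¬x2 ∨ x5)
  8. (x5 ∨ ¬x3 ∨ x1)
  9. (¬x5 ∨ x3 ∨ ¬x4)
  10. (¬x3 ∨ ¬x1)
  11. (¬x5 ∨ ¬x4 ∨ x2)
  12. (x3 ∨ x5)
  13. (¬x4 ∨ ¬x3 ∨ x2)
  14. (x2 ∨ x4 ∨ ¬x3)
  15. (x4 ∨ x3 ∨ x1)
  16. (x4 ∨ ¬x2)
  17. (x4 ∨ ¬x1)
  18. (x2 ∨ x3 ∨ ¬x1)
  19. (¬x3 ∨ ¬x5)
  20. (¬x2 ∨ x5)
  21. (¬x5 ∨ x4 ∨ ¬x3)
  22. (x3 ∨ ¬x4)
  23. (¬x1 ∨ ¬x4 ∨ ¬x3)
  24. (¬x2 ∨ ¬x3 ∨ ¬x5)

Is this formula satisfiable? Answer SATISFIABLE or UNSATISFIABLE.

UNSATISFIABLE

x3 = True:
  propagation gives x1=False, x4=True, x5=True; an empty clause results — contradiction.
x3 = False:
  propagation gives x2=True, x1=False, x4=True; an empty clause results — contradiction.
Every branch closes, so no satisfying assignment exists.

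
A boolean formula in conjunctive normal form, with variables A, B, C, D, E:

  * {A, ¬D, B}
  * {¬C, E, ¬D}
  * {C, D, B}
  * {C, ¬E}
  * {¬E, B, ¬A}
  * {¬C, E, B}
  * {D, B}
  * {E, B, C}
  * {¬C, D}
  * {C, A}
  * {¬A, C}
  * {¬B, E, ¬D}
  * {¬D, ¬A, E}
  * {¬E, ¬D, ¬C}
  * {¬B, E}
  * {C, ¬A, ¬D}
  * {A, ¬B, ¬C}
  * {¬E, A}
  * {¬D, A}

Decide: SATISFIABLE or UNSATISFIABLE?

UNSATISFIABLE

C = True:
  propagation gives D=True, E=True; an empty clause results — contradiction.
C = False:
  propagation gives E=False, B=True; an empty clause results — contradiction.
Every branch closes, so no satisfying assignment exists.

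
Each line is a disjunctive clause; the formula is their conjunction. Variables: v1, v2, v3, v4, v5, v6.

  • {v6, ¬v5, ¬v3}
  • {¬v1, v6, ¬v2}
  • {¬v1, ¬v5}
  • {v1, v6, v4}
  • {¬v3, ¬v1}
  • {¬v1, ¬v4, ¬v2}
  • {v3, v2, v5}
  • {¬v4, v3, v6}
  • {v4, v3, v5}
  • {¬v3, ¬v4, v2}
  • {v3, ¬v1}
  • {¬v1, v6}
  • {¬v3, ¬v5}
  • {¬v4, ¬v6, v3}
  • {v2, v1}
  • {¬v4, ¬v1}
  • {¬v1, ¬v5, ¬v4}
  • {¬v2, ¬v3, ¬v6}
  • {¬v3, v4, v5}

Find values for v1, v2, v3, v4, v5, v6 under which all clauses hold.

Try v1 = False.
  then v2 is forced to True.
Set v3 = True and propagate.
  then v5 is forced to False.
  then v6 is forced to False.
  then v4 is forced to True.
Every clause has at least one true literal under this assignment.

v1=0, v2=1, v3=1, v4=1, v5=0, v6=0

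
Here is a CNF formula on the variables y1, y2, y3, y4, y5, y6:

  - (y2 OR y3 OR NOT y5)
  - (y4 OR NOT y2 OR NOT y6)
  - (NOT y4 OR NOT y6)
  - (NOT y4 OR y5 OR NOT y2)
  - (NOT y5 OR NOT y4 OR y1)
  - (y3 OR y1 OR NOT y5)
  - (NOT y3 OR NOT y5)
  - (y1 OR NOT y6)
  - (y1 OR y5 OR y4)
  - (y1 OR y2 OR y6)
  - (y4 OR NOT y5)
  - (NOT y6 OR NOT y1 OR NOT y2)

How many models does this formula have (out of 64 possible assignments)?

9

Case analysis on y5 and y1:
  y5=1, y1=1: remaining (y2,y3,y4,y6) ∈ {(1,0,1,0)} — 1.
  y5=1, y1=0: a clause becomes empty — 0.
  y5=0, y1=1: y3 free; 4 ways for (y2,y4,y6) × 2^1 = 8.
  y5=0, y1=0: a clause becomes empty — 0.
Total: 1 + 0 + 8 + 0 = 9.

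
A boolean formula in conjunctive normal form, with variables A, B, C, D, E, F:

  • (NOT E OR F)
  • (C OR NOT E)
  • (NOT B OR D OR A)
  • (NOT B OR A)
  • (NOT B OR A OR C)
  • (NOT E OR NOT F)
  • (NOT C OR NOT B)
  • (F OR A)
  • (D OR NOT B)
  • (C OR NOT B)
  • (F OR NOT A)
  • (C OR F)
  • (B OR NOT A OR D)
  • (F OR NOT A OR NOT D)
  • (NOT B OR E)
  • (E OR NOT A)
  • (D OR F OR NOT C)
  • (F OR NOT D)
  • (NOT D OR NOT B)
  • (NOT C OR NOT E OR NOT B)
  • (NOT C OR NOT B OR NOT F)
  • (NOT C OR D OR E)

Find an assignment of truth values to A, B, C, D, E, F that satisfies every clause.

A = False, B = False, C = False, D = True, E = False, F = True

Check each clause:
  1. (F OR NOT E) — NOT E is true.
  2. (C OR NOT E) — NOT E is true.
  3. (D OR A OR NOT B) — D is true.
  4. (NOT B OR A) — NOT B is true.
  5. (C OR NOT B OR A) — NOT B is true.
  6. (NOT F OR NOT E) — NOT E is true.
  7. (NOT B OR NOT C) — NOT C is true.
  8. (A OR F) — F is true.
  9. (D OR NOT B) — D is true.
  10. (C OR NOT B) — NOT B is true.
  11. (NOT A OR F) — NOT A is true.
  12. (F OR C) — F is true.
  13. (B OR NOT A OR D) — D is true.
  14. (F OR NOT A OR NOT D) — F is true.
  15. (NOT B OR E) — NOT B is true.
  16. (NOT A OR E) — NOT A is true.
  17. (NOT C OR D OR F) — D is true.
  18. (NOT D OR F) — F is true.
  19. (NOT B OR NOT D) — NOT B is true.
  20. (NOT E OR NOT B OR NOT C) — NOT E is true.
  21. (NOT C OR NOT F OR NOT B) — NOT C is true.
  22. (D OR E OR NOT C) — D is true.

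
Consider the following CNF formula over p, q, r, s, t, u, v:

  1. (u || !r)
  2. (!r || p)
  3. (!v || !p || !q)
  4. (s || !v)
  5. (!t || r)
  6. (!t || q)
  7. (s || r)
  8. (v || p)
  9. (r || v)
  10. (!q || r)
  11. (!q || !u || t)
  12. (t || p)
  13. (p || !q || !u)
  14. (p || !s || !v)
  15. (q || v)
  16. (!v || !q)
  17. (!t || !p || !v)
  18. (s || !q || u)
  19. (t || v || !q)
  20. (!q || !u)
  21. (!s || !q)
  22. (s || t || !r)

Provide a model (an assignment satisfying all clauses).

p=True, q=False, r=True, s=True, t=False, u=True, v=True

Set p = True and propagate.
Try q = False.
  then t is forced to False.
  then v is forced to True.
  then s is forced to True.
Try r = True.
  then u is forced to True.
Every clause has at least one true literal under this assignment.
Check each clause:
  1. (u || !r) — u is true.
  2. (p || !r) — p is true.
  3. (!v || !q || !p) — !q is true.
  4. (s || !v) — s is true.
  5. (r || !t) — r is true.
  6. (q || !t) — !t is true.
  7. (r || s) — r is true.
  8. (v || p) — p is true.
  9. (r || v) — r is true.
  10. (r || !q) — r is true.
  11. (t || !u || !q) — !q is true.
  12. (t || p) — p is true.
  13. (!q || !u || p) — p is true.
  14. (p || !v || !s) — p is true.
  15. (q || v) — v is true.
  16. (!v || !q) — !q is true.
  17. (!t || !v || !p) — !t is true.
  18. (!q || s || u) — s is true.
  19. (v || t || !q) — !q is true.
  20. (!q || !u) — !q is true.
  21. (!s || !q) — !q is true.
  22. (t || !r || s) — s is true.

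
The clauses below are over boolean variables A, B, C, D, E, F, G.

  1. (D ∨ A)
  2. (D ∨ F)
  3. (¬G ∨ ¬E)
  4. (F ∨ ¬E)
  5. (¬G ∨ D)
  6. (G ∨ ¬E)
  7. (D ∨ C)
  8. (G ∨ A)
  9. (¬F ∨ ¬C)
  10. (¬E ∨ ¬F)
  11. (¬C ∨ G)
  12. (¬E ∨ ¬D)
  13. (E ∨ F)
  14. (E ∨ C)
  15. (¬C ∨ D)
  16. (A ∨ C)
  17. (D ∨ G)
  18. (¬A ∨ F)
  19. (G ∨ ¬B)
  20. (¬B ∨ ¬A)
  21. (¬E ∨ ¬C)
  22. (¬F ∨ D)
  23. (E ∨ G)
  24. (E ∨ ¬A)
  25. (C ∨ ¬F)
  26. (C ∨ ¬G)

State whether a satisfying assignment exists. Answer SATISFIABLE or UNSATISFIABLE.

UNSATISFIABLE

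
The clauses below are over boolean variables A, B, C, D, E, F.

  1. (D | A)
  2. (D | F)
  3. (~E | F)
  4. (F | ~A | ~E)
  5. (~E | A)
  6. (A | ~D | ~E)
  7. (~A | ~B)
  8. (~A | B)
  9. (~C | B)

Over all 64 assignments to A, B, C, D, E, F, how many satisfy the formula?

6

Satisfying assignments:
  A=0 B=0 C=0 D=1 E=0 F=0
  A=0 B=0 C=0 D=1 E=0 F=1
  A=0 B=1 C=0 D=1 E=0 F=0
  A=0 B=1 C=0 D=1 E=0 F=1
  A=0 B=1 C=1 D=1 E=0 F=0
  A=0 B=1 C=1 D=1 E=0 F=1
That's 6 in total.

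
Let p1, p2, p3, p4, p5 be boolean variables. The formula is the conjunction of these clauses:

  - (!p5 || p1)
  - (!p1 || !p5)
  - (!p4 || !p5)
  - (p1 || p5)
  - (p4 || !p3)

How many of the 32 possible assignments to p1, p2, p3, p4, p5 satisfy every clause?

6

Satisfying assignments:
  p1=T p2=F p3=F p4=F p5=F
  p1=T p2=F p3=F p4=T p5=F
  p1=T p2=F p3=T p4=T p5=F
  p1=T p2=T p3=F p4=F p5=F
  p1=T p2=T p3=F p4=T p5=F
  p1=T p2=T p3=T p4=T p5=F
That's 6 in total.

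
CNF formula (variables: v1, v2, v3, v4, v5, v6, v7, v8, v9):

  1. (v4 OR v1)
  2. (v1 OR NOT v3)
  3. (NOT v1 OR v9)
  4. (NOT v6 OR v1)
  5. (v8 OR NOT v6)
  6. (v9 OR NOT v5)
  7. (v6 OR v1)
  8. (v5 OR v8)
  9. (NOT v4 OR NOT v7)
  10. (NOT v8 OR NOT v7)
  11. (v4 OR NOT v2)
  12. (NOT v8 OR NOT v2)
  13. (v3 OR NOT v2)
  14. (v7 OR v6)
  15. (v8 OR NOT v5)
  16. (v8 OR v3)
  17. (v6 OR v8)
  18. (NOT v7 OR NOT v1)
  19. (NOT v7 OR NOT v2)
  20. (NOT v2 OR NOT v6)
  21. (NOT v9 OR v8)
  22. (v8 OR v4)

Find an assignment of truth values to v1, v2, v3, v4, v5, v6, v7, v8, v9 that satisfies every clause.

v1=T  v2=F  v3=T  v4=T  v5=F  v6=T  v7=F  v8=T  v9=T

Pure literal: v2 appears only negated; assign v2 = False.
Set v1 = True and propagate.
  then v9 is forced to True.
  then v7 is forced to False.
  then v6 is forced to True.
  then v8 is forced to True.
v3, v4, v5 are now unconstrained; take v3 = True, v4 = True, v5 = False.
Every clause has at least one true literal under this assignment.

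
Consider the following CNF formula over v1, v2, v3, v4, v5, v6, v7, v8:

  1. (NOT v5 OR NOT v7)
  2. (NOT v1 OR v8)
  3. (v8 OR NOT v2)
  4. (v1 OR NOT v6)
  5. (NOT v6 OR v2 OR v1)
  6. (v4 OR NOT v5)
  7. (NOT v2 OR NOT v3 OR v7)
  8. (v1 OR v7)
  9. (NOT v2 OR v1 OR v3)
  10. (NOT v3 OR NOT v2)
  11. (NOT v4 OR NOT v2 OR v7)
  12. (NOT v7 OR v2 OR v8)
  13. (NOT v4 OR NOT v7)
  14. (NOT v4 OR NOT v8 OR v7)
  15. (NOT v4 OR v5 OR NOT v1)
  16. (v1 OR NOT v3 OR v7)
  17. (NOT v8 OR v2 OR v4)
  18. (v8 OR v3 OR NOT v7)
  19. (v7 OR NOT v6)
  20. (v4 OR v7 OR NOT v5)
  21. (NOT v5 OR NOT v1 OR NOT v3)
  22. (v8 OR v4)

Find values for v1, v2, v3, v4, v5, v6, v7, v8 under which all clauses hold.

v1=1, v2=1, v3=0, v4=0, v5=0, v6=1, v7=1, v8=1

Check each clause:
  1. (NOT v5 OR NOT v7) — NOT v5 is true.
  2. (v8 OR NOT v1) — v8 is true.
  3. (v8 OR NOT v2) — v8 is true.
  4. (v1 OR NOT v6) — v1 is true.
  5. (NOT v6 OR v1 OR v2) — v1 is true.
  6. (v4 OR NOT v5) — NOT v5 is true.
  7. (NOT v3 OR NOT v2 OR v7) — NOT v3 is true.
  8. (v1 OR v7) — v1 is true.
  9. (NOT v2 OR v1 OR v3) — v1 is true.
  10. (NOT v2 OR NOT v3) — NOT v3 is true.
  11. (v7 OR NOT v2 OR NOT v4) — NOT v4 is true.
  12. (v2 OR NOT v7 OR v8) — v8 is true.
  13. (NOT v4 OR NOT v7) — NOT v4 is true.
  14. (v7 OR NOT v8 OR NOT v4) — NOT v4 is true.
  15. (NOT v1 OR v5 OR NOT v4) — NOT v4 is true.
  16. (NOT v3 OR v1 OR v7) — v1 is true.
  17. (v2 OR v4 OR NOT v8) — v2 is true.
  18. (v8 OR v3 OR NOT v7) — v8 is true.
  19. (v7 OR NOT v6) — v7 is true.
  20. (v7 OR NOT v5 OR v4) — NOT v5 is true.
  21. (NOT v3 OR NOT v1 OR NOT v5) — NOT v5 is true.
  22. (v8 OR v4) — v8 is true.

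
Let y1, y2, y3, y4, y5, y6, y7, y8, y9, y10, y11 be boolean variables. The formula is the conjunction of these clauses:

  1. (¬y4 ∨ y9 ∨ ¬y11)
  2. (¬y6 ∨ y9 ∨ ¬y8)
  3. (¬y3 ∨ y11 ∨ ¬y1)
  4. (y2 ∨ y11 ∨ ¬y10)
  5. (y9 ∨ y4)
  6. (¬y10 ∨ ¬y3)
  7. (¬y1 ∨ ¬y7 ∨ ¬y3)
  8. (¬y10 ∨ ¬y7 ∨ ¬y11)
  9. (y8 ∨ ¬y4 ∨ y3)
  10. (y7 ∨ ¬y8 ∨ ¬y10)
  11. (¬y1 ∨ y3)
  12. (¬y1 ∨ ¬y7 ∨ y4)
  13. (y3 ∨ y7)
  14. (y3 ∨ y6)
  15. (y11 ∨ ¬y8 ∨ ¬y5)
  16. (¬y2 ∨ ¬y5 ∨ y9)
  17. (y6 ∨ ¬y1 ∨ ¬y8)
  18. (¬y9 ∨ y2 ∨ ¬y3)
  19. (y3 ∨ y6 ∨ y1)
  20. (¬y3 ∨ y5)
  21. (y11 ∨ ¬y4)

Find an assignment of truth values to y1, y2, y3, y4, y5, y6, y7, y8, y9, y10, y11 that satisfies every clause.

y1=False, y2=True, y3=False, y4=False, y5=False, y6=True, y7=True, y8=True, y9=True, y10=False, y11=False

Check each clause:
  1. (y9 ∨ ¬y11 ∨ ¬y4) — y9 is true.
  2. (¬y6 ∨ ¬y8 ∨ y9) — y9 is true.
  3. (y11 ∨ ¬y1 ∨ ¬y3) — ¬y3 is true.
  4. (y2 ∨ y11 ∨ ¬y10) — y2 is true.
  5. (y9 ∨ y4) — y9 is true.
  6. (¬y3 ∨ ¬y10) — ¬y3 is true.
  7. (¬y1 ∨ ¬y7 ∨ ¬y3) — ¬y3 is true.
  8. (¬y10 ∨ ¬y11 ∨ ¬y7) — ¬y11 is true.
  9. (y8 ∨ ¬y4 ∨ y3) — y8 is true.
  10. (y7 ∨ ¬y10 ∨ ¬y8) — ¬y10 is true.
  11. (¬y1 ∨ y3) — ¬y1 is true.
  12. (¬y1 ∨ ¬y7 ∨ y4) — ¬y1 is true.
  13. (y3 ∨ y7) — y7 is true.
  14. (y6 ∨ y3) — y6 is true.
  15. (¬y5 ∨ y11 ∨ ¬y8) — ¬y5 is true.
  16. (y9 ∨ ¬y5 ∨ ¬y2) — y9 is true.
  17. (¬y8 ∨ ¬y1 ∨ y6) — ¬y1 is true.
  18. (¬y9 ∨ ¬y3 ∨ y2) — y2 is true.
  19. (y3 ∨ y6 ∨ y1) — y6 is true.
  20. (y5 ∨ ¬y3) — ¬y3 is true.
  21. (y11 ∨ ¬y4) — ¬y4 is true.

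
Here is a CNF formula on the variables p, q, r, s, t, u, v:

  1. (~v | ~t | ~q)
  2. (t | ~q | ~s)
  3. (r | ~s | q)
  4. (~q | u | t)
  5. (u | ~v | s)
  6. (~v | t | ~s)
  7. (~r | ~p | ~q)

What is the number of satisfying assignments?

54

Split on q, then s.
  q=1, s=1: u free; 3 ways for (p,r,t,v) × 2^1 = 6.
  q=1, s=0: 12 of the 32 assignments to (p,r,t,u,v) work.
  q=0, s=1: p, u free; 3 ways for (r,t,v) × 2^2 = 12.
  q=0, s=0: p, r, t free; 3 ways for (u,v) × 2^3 = 24.
Total: 6 + 12 + 12 + 24 = 54.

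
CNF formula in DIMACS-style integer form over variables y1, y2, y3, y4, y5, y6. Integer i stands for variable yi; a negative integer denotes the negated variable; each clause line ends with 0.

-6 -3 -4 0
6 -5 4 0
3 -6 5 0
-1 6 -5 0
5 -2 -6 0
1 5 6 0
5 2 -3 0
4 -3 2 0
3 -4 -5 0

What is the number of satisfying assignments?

Split on y5, then y6.
  y5=1, y6=1: y1 free; 3 ways for (y2,y3,y4) × 2^1 = 6.
  y5=1, y6=0: remaining (y1,y2,y3,y4) ∈ {(0,0,1,1); (0,1,1,1)} — 2.
  y5=0, y6=1: a clause becomes empty — 0.
  y5=0, y6=0: y4 free; 3 ways for (y1,y2,y3) × 2^1 = 6.
Total: 6 + 2 + 0 + 6 = 14.

14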